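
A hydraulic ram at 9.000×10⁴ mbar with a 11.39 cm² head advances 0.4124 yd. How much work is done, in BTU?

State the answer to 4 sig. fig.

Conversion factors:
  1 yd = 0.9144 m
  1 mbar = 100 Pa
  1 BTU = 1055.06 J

9.000×10⁴ mbar → 9×10⁶ Pa
11.39 cm² → 0.001139 m²
F = P × A = 9×10⁶ × 0.001139 = 10251 N
0.4124 yd → 0.377099 m
W = F × d = 10251 × 0.377099 = 3865.64 J
In BTU: 3865.64 / 1055.06 = 3.66391 BTU

3.664 BTU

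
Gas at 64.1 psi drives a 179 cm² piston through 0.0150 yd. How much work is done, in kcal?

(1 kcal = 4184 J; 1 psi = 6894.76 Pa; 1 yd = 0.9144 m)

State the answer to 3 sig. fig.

64.1 psi → 441954 Pa
179 cm² → 0.0179 m²
F = P × A = 441954 × 0.0179 = 7910.98 N
0.0150 yd → 0.013716 m
W = F × d = 7910.98 × 0.013716 = 108.507 J
In kcal: 108.507 / 4184 = 0.0259338 kcal

0.0259 kcal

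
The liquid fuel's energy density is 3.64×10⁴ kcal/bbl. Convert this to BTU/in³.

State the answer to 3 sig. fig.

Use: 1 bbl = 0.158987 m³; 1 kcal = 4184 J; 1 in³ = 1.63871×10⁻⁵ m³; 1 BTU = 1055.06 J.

14.9 BTU/in³

3.64×10⁴ kcal/bbl × 4184 J/kcal ÷ 0.158987 m³/bbl = 9.57925×10⁸ J/m³
9.57925×10⁸ J/m³ ÷ 1055.06 J/BTU × 1.63871×10⁻⁵ m³/in³ = 14.8784 BTU/in³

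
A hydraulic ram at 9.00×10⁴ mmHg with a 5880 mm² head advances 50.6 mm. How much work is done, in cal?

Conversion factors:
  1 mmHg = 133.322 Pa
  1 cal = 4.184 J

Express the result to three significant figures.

853 cal

9.00×10⁴ mmHg → 1.1999×10⁷ Pa
5880 mm² → 0.00588 m²
F = P × A = 1.1999×10⁷ × 0.00588 = 70554.1 N
50.6 mm → 0.0506 m
W = F × d = 70554.1 × 0.0506 = 3570.04 J
In cal: 3570.04 / 4.184 = 853.26 cal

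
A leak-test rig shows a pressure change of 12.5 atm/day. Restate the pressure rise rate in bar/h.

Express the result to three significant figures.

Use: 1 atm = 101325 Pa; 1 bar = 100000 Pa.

12.5 atm/day × 101325 Pa/atm ÷ 86400 s/day = 14.6593 Pa/s
14.6593 Pa/s ÷ 100000 Pa/bar × 3600 s/h = 0.527735 bar/h

0.528 bar/h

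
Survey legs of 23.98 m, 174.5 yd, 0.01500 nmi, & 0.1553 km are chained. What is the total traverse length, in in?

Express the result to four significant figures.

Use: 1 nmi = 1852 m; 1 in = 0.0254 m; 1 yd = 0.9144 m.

1.443×10⁴ in

23.98 m (already m)
174.5 yd × 0.9144 = 159.563 m
0.01500 nmi × 1852 = 27.78 m
0.1553 km × 1000 = 155.3 m
Sum: 23.98 + 159.563 + 27.78 + 155.3 = 366.623 m
In in: 366.623 / 0.0254 = 14434 in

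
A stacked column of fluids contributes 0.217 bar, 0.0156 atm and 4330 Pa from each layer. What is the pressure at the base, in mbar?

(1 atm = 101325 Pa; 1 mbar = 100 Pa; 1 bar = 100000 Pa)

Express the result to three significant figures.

0.217 bar × 100000 = 21700 Pa
0.0156 atm × 101325 = 1580.67 Pa
4330 Pa (already Pa)
Combined: 21700 + 1580.67 + 4330 = 27610.7 Pa
In mbar: 27610.7 / 100 = 276.107 mbar

276 mbar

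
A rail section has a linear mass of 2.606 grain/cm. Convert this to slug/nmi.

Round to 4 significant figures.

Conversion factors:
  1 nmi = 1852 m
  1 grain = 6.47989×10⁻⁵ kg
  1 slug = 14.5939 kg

2.143 slug/nmi

2.606 grain/cm × 6.47989×10⁻⁵ kg/grain ÷ 0.01 m/cm = 0.0168866 kg/m
0.0168866 kg/m ÷ 14.5939 kg/slug × 1852 m/nmi = 2.14295 slug/nmi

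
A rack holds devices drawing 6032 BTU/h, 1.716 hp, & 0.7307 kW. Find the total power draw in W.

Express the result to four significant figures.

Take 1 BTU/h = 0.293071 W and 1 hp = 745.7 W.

3778 W

6032 BTU/h × 0.293071 = 1767.8 W
1.716 hp × 745.7 = 1279.62 W
0.7307 kW × 1000 = 730.7 W
Total: 1767.8 + 1279.62 + 730.7 = 3778.12 W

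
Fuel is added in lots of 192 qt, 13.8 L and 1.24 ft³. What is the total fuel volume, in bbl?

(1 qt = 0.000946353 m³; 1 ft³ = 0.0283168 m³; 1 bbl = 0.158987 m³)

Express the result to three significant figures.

192 qt × 0.000946353 = 0.1817 m³
13.8 L × 0.001 = 0.0138 m³
1.24 ft³ × 0.0283168 = 0.0351128 m³
Sum: 0.1817 + 0.0138 + 0.0351128 = 0.230613 m³
In bbl: 0.230613 / 0.158987 = 1.45051 bbl

1.45 bbl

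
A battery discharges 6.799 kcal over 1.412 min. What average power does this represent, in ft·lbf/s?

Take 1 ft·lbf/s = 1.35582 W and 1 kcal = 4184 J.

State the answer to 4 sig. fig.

247.7 ft·lbf/s

6.799 kcal × 4184 = 28447 J
1.412 min × 60 = 84.72 s
P = E / t = 28447 J / 84.72 s = 335.777 W
335.777 W ÷ (1.35582 W/ft·lbf/s) = 247.656 ft·lbf/s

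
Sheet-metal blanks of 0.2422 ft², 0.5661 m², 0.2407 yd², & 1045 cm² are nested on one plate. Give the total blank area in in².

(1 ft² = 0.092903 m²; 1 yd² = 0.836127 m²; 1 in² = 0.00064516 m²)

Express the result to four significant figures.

0.2422 ft² × 0.092903 = 0.0225011 m²
0.5661 m² (already m²)
0.2407 yd² × 0.836127 = 0.201256 m²
1045 cm² × 0.0001 = 0.1045 m²
Combined: 0.0225011 + 0.5661 + 0.201256 + 0.1045 = 0.894357 m²
In in²: 0.894357 / 0.00064516 = 1386.26 in²

1386 in²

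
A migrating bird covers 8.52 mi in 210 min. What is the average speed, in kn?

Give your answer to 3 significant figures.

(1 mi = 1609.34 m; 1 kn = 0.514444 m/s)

2.12 kn

8.52 mi × 1609.34 → 13711.6 m
210 min × 60 → 12600 s
v = d / t = 13711.6 m / 12600 s = 1.08822 m/s
1.08822 m/s ÷ (0.514444 m/s/kn) = 2.11533 kn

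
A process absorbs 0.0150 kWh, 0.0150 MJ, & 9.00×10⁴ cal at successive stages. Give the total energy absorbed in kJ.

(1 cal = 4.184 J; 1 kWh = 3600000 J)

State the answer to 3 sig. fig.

446 kJ

0.0150 kWh × 3600000 → 54000 J
0.0150 MJ × 1000000 → 15000 J
9.00×10⁴ cal × 4.184 → 376560 J
Combined: 54000 + 15000 + 376560 = 445560 J
In kJ: 445560 / 1000 = 445.56 kJ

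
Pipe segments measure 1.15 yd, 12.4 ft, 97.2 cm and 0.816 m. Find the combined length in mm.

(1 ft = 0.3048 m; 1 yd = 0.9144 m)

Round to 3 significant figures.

6620 mm

1.15 yd × 0.9144 = 1.05156 m
12.4 ft × 0.3048 = 3.77952 m
97.2 cm × 0.01 = 0.972 m
0.816 m (already m)
Sum: 1.05156 + 3.77952 + 0.972 + 0.816 = 6.61908 m
In mm: 6.61908 / 0.001 = 6619.08 mm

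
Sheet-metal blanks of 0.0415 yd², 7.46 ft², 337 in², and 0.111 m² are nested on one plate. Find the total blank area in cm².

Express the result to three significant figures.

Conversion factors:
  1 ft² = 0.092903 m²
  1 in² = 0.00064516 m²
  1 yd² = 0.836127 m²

0.0415 yd² × 0.836127 = 0.0346993 m²
7.46 ft² × 0.092903 = 0.693056 m²
337 in² × 0.00064516 = 0.217419 m²
0.111 m² (already m²)
Sum: 0.0346993 + 0.693056 + 0.217419 + 0.111 = 1.05617 m²
In cm²: 1.05617 / 0.0001 = 10561.7 cm²

1.06×10⁴ cm²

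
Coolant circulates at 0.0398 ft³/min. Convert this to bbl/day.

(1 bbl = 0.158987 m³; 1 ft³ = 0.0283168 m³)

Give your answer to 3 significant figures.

10.2 bbl/day

0.0398 ft³/min × 0.0283168 m³/ft³ ÷ 60 s/min = 1.87835×10⁻⁵ m³/s
1.87835×10⁻⁵ m³/s ÷ 0.158987 m³/bbl × 86400 s/day = 10.2077 bbl/day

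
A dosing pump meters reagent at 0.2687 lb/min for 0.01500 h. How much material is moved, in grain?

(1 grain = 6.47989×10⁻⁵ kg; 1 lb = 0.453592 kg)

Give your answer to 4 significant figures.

0.2687 lb/min → 0.00203134 kg/s
0.01500 h → 54 s
m = ṁ × t = 0.00203134 × 54 = 0.109692 kg
In grain: 0.109692 / 6.47989×10⁻⁵ = 1692.81 grain

1693 grain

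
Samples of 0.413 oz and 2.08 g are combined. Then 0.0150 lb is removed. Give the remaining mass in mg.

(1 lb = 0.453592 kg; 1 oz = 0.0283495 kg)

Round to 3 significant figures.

6980 mg

0.413 oz × 0.0283495 → 0.0117083 kg
2.08 g × 0.001 → 0.00208 kg
0.0150 lb × 0.453592 → 0.00680388 kg
Sum: 0.0117083 + 0.00208 − 0.00680388 = 0.00698442 kg
In mg: 0.00698442 / 10⁻⁶ = 6984.42 mg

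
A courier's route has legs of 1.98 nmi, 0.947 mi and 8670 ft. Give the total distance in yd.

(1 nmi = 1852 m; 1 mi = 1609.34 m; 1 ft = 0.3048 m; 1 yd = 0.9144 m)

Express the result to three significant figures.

8570 yd

1.98 nmi × 1852 → 3666.96 m
0.947 mi × 1609.34 → 1524.04 m
8670 ft × 0.3048 → 2642.62 m
Sum: 3666.96 + 1524.04 + 2642.62 = 7833.62 m
In yd: 7833.62 / 0.9144 = 8566.95 yd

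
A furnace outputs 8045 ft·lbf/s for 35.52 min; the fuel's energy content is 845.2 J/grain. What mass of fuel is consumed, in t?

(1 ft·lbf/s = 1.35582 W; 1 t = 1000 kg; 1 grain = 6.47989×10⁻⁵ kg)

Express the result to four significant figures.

0.001782 t

8045 ft·lbf/s → 10907.6 W
35.52 min → 2131.2 s
E = P × t = 10907.6 × 2131.2 = 2.32463×10⁷ J
845.2 J/grain → 1.30434×10⁷ J/kg
m = E / e_s = 2.32463×10⁷ / 1.30434×10⁷ = 1.78223 kg
In t: 1.78223 / 1000 = 0.00178223 t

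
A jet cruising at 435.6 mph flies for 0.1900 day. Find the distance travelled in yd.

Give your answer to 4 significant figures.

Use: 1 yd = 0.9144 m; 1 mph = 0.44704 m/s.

435.6 mph × 0.44704 → 194.731 m/s
0.1900 day × 86400 → 16416 s
d = v × t = 194.731 m/s × 16416 s = 3.1967×10⁶ m
3.1967×10⁶ m ÷ (0.9144 m/yd) = 3.49595×10⁶ yd

3.496×10⁶ yd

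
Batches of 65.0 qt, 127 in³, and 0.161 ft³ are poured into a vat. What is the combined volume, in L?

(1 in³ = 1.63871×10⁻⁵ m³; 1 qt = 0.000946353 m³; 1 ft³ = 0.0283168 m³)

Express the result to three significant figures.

65.0 qt × 0.000946353 → 0.0615129 m³
127 in³ × 1.63871×10⁻⁵ → 0.00208116 m³
0.161 ft³ × 0.0283168 → 0.004559 m³
Combined: 0.0615129 + 0.00208116 + 0.004559 = 0.0681531 m³
In L: 0.0681531 / 0.001 = 68.1531 L

68.2 L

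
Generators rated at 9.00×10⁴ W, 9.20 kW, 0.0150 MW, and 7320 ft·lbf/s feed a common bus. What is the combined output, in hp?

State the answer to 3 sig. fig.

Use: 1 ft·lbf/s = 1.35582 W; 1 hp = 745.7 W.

9.00×10⁴ W (already W)
9.20 kW × 1000 = 9200 W
0.0150 MW × 1000000 = 15000 W
7320 ft·lbf/s × 1.35582 = 9924.6 W
Sum: 90000 + 9200 + 15000 + 9924.6 = 124125 W
In hp: 124125 / 745.7 = 166.454 hp

166 hp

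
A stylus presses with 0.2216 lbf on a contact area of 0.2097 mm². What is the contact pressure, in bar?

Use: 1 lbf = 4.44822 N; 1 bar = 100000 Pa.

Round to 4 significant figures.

47.01 bar

0.2216 lbf × 4.44822 → 0.985726 N
0.2097 mm² × 10⁻⁶ → 2.097×10⁻⁷ m²
P = F / A = 0.985726 N / 2.097×10⁻⁷ m² = 4.70065×10⁶ Pa
4.70065×10⁶ Pa ÷ (100000 Pa/bar) = 47.0065 bar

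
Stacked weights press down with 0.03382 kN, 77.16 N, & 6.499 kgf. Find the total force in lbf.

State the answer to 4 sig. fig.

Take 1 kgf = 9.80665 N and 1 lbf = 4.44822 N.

0.03382 kN × 1000 = 33.82 N
77.16 N (already N)
6.499 kgf × 9.80665 = 63.7334 N
Combined: 33.82 + 77.16 + 63.7334 = 174.713 N
In lbf: 174.713 / 4.44822 = 39.2771 lbf

39.28 lbf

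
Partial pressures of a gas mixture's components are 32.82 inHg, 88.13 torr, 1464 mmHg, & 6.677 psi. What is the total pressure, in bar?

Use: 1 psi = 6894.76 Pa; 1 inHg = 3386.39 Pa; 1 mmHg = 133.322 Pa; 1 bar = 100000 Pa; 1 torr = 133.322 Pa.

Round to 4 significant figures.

3.641 bar

32.82 inHg × 3386.39 → 111141 Pa
88.13 torr × 133.322 → 11749.7 Pa
1464 mmHg × 133.322 → 195183 Pa
6.677 psi × 6894.76 → 46036.3 Pa
Sum: 111141 + 11749.7 + 195183 + 46036.3 = 364110 Pa
In bar: 364110 / 100000 = 3.6411 bar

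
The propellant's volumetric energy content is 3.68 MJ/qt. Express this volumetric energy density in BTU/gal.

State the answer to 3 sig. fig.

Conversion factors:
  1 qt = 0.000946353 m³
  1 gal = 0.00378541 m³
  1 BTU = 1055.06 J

3.68 MJ/qt × 1000000 J/MJ ÷ 0.000946353 m³/qt = 3.88861×10⁹ J/m³
3.88861×10⁹ J/m³ ÷ 1055.06 J/BTU × 0.00378541 m³/gal = 13951.8 BTU/gal

1.40×10⁴ BTU/gal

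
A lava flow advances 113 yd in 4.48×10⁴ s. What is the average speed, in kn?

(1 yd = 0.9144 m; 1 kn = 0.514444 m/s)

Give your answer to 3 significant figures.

0.00448 kn

113 yd × 0.9144 = 103.327 m
v = d / t = 103.327 m / 44800 s = 0.00230641 m/s
0.00230641 m/s ÷ (0.514444 m/s/kn) = 0.00448331 kn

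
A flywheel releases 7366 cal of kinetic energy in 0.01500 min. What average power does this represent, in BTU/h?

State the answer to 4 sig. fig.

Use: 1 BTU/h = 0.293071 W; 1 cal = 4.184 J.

7366 cal × 4.184 → 30819.3 J
0.01500 min × 60 → 0.9 s
P = E / t = 30819.3 J / 0.9 s = 34243.7 W
34243.7 W ÷ (0.293071 W/BTU/h) = 116844 BTU/h

1.168×10⁵ BTU/h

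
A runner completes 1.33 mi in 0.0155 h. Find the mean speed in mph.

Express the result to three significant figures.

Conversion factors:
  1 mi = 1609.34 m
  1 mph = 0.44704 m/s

1.33 mi × 1609.34 → 2140.42 m
0.0155 h × 3600 → 55.8 s
v = d / t = 2140.42 m / 55.8 s = 38.3588 m/s
38.3588 m/s ÷ (0.44704 m/s/mph) = 85.8062 mph

85.8 mph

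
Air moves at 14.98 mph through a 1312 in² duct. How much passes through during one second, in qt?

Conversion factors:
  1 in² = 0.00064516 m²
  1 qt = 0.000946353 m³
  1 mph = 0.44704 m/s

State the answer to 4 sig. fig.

14.98 mph × 0.44704 → 6.69666 m/s
1312 in² × 0.00064516 → 0.84645 m²
V = v × A × t = 6.69666 m/s × 0.84645 m² × 1 s = 5.66839 m³
5.66839 m³ ÷ (0.000946353 m³/qt) = 5989.72 qt

5990 qt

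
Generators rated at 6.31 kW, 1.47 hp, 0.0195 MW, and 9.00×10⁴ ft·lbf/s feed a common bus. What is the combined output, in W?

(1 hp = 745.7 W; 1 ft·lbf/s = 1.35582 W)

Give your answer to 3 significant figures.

6.31 kW × 1000 = 6310 W
1.47 hp × 745.7 = 1096.18 W
0.0195 MW × 1000000 = 19500 W
9.00×10⁴ ft·lbf/s × 1.35582 = 122024 W
Combined: 6310 + 1096.18 + 19500 + 122024 = 148930 W

1.49×10⁵ W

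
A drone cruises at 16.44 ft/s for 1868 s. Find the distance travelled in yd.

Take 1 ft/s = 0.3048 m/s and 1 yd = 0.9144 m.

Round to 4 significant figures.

1.024×10⁴ yd

16.44 ft/s × 0.3048 = 5.01091 m/s
d = v × t = 5.01091 m/s × 1868 s = 9360.38 m
9360.38 m ÷ (0.9144 m/yd) = 10236.6 yd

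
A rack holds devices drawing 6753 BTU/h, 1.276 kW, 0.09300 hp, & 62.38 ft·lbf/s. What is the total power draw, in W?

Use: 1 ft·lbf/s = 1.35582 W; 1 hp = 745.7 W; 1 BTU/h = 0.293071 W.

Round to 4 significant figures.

3409 W

6753 BTU/h × 0.293071 → 1979.11 W
1.276 kW × 1000 → 1276 W
0.09300 hp × 745.7 → 69.3501 W
62.38 ft·lbf/s × 1.35582 → 84.5761 W
Sum: 1979.11 + 1276 + 69.3501 + 84.5761 = 3409.04 W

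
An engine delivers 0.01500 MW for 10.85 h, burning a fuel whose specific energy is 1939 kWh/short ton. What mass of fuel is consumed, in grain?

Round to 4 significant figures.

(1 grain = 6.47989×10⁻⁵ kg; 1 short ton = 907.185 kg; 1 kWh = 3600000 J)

1.175×10⁶ grain

0.01500 MW → 15000 W
10.85 h → 39060 s
E = P × t = 15000 × 39060 = 5.859×10⁸ J
1939 kWh/short ton → 7.69457×10⁶ J/kg
m = E / e_s = 5.859×10⁸ / 7.69457×10⁶ = 76.1446 kg
In grain: 76.1446 / 6.47989×10⁻⁵ = 1.17509×10⁶ grain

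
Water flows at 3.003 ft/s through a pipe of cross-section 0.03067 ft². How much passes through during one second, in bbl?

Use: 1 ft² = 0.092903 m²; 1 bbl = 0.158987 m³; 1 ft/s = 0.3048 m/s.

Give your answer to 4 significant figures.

0.01640 bbl

3.003 ft/s × 0.3048 = 0.915314 m/s
0.03067 ft² × 0.092903 = 0.00284934 m²
V = v × A × t = 0.915314 m/s × 0.00284934 m² × 1 s = 0.00260804 m³
0.00260804 m³ ÷ (0.158987 m³/bbl) = 0.0164041 bbl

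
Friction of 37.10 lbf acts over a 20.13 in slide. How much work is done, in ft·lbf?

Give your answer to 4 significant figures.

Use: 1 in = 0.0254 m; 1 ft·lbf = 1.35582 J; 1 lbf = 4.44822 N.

37.10 lbf × 4.44822 = 165.029 N
20.13 in × 0.0254 = 0.511302 m
W = F × d = 165.029 N × 0.511302 m = 84.3797 J
84.3797 J ÷ (1.35582 J/ft·lbf) = 62.2352 ft·lbf

62.24 ft·lbf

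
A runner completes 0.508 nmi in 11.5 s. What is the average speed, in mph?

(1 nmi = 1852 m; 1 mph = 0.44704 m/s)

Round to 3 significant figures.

0.508 nmi × 1852 → 940.816 m
v = d / t = 940.816 m / 11.5 s = 81.8101 m/s
81.8101 m/s ÷ (0.44704 m/s/mph) = 183.004 mph

183 mph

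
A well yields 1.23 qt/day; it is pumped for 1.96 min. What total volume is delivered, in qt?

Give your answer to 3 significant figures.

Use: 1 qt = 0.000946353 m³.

0.00167 qt

1.23 qt/day → 1.34724×10⁻⁸ m³/s
1.96 min → 117.6 s
V = Q × t = 1.34724×10⁻⁸ × 117.6 = 1.58435×10⁻⁶ m³
In qt: 1.58435×10⁻⁶ / 0.000946353 = 0.00167416 qt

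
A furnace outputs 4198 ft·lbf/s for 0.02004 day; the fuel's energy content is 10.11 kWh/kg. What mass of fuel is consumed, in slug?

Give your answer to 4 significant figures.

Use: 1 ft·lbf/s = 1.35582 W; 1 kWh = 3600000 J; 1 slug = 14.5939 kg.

0.01855 slug

4198 ft·lbf/s → 5691.73 W
0.02004 day → 1731.46 s
E = P × t = 5691.73 × 1731.46 = 9.855×10⁶ J
10.11 kWh/kg → 3.6396×10⁷ J/kg
m = E / e_s = 9.855×10⁶ / 3.6396×10⁷ = 0.270772 kg
In slug: 0.270772 / 14.5939 = 0.0185538 slug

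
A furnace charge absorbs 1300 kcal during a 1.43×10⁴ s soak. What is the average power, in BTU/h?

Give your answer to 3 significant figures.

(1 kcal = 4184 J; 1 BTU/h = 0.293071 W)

1300 kcal × 4184 = 5.4392×10⁶ J
P = E / t = 5.4392×10⁶ J / 14300 s = 380.364 W
380.364 W ÷ (0.293071 W/BTU/h) = 1297.86 BTU/h

1300 BTU/h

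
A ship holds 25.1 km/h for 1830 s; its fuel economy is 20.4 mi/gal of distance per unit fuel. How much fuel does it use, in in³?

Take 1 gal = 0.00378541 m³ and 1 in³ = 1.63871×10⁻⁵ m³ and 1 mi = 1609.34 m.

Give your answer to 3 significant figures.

89.8 in³

25.1 km/h → 6.97222 m/s
d = v × t = 6.97222 × 1830 = 12759.2 m
20.4 mi/gal → 8.67291×10⁶ m/m³
V = d / (distance per unit fuel) = 12759.2 / 8.67291×10⁶ = 0.00147116 m³
In in³: 0.00147116 / 1.63871×10⁻⁵ = 89.7755 in³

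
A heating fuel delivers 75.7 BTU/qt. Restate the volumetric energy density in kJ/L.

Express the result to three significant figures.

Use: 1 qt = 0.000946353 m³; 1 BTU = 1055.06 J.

84.4 kJ/L

75.7 BTU/qt × 1055.06 J/BTU ÷ 0.000946353 m³/qt = 8.43956×10⁷ J/m³
8.43956×10⁷ J/m³ ÷ 1000 J/kJ × 0.001 m³/L = 84.3956 kJ/L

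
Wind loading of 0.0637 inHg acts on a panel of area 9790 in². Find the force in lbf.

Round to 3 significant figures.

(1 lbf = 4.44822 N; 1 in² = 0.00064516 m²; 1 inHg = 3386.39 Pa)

0.0637 inHg × 3386.39 = 215.713 Pa
9790 in² × 0.00064516 = 6.31612 m²
F = P × A = 215.713 Pa × 6.31612 m² = 1362.47 N
1362.47 N ÷ (4.44822 N/lbf) = 306.296 lbf

306 lbf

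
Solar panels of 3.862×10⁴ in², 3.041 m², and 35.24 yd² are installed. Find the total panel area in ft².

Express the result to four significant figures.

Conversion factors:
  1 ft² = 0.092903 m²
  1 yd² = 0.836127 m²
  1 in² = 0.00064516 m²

3.862×10⁴ in² × 0.00064516 → 24.9161 m²
3.041 m² (already m²)
35.24 yd² × 0.836127 → 29.4651 m²
Sum: 24.9161 + 3.041 + 29.4651 = 57.4222 m²
In ft²: 57.4222 / 0.092903 = 618.088 ft²

618.1 ft²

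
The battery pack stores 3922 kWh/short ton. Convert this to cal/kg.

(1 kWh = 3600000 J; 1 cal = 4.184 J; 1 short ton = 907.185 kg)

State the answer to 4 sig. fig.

3922 kWh/short ton × 3600000 J/kWh ÷ 907.185 kg/short ton = 1.55637×10⁷ J/kg
1.55637×10⁷ J/kg ÷ 4.184 J/cal = 3.71981×10⁶ cal/kg

3.720×10⁶ cal/kg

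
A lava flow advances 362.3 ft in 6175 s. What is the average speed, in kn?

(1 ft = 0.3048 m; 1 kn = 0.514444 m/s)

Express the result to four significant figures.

0.03476 kn

362.3 ft × 0.3048 → 110.429 m
v = d / t = 110.429 m / 6175 s = 0.0178832 m/s
0.0178832 m/s ÷ (0.514444 m/s/kn) = 0.0347622 kn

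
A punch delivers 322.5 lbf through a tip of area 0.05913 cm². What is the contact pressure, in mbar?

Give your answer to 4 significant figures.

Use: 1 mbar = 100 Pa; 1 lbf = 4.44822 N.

2.426×10⁶ mbar

322.5 lbf × 4.44822 → 1434.55 N
0.05913 cm² × 0.0001 → 5.913×10⁻⁶ m²
P = F / A = 1434.55 N / 5.913×10⁻⁶ m² = 2.4261×10⁸ Pa
2.4261×10⁸ Pa ÷ (100 Pa/mbar) = 2.4261×10⁶ mbar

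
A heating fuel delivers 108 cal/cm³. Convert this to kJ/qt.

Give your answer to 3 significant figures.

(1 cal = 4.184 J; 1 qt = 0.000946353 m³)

428 kJ/qt

108 cal/cm³ × 4.184 J/cal ÷ 10⁻⁶ m³/cm³ = 4.51872×10⁸ J/m³
4.51872×10⁸ J/m³ ÷ 1000 J/kJ × 0.000946353 m³/qt = 427.63 kJ/qt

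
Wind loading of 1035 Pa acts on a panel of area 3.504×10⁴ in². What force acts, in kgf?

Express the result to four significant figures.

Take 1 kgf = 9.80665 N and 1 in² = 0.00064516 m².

3.504×10⁴ in² × 0.00064516 = 22.6064 m²
F = P × A = 1035 Pa × 22.6064 m² = 23397.6 N
23397.6 N ÷ (9.80665 N/kgf) = 2385.89 kgf

2386 kgf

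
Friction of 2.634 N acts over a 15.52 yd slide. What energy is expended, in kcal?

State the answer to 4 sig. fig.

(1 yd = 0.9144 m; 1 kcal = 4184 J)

0.008934 kcal

15.52 yd × 0.9144 = 14.1915 m
W = F × d = 2.634 N × 14.1915 m = 37.3804 J
37.3804 J ÷ (4184 J/kcal) = 0.00893413 kcal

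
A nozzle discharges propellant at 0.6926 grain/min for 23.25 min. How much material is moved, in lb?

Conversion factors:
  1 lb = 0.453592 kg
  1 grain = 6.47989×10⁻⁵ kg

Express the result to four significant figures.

0.002300 lb

0.6926 grain/min → 7.47995×10⁻⁷ kg/s
23.25 min → 1395 s
m = ṁ × t = 7.47995×10⁻⁷ × 1395 = 0.00104345 kg
In lb: 0.00104345 / 0.453592 = 0.00230042 lb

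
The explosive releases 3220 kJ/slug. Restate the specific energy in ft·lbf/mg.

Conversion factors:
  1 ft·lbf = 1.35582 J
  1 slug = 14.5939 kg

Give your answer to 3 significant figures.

3220 kJ/slug × 1000 J/kJ ÷ 14.5939 kg/slug = 220640 J/kg
220640 J/kg ÷ 1.35582 J/ft·lbf × 10⁻⁶ kg/mg = 0.162735 ft·lbf/mg

0.163 ft·lbf/mg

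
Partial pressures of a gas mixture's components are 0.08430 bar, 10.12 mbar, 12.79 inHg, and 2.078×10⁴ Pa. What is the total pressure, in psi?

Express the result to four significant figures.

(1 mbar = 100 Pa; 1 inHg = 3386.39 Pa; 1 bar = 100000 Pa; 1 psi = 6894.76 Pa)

0.08430 bar × 100000 = 8430 Pa
10.12 mbar × 100 = 1012 Pa
12.79 inHg × 3386.39 = 43311.9 Pa
2.078×10⁴ Pa (already Pa)
Total: 8430 + 1012 + 43311.9 + 20780 = 73533.9 Pa
In psi: 73533.9 / 6894.76 = 10.6652 psi

10.67 psi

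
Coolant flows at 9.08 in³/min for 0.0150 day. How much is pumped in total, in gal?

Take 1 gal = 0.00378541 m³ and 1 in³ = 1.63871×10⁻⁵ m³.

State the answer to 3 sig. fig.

9.08 in³/min → 2.47991×10⁻⁶ m³/s
0.0150 day → 1296 s
V = Q × t = 2.47991×10⁻⁶ × 1296 = 0.00321396 m³
In gal: 0.00321396 / 0.00378541 = 0.849039 gal

0.849 gal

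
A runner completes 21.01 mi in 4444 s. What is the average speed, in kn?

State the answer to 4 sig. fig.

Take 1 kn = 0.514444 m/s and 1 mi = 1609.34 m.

21.01 mi × 1609.34 → 33812.2 m
v = d / t = 33812.2 m / 4444 s = 7.60851 m/s
7.60851 m/s ÷ (0.514444 m/s/kn) = 14.7898 kn

14.79 kn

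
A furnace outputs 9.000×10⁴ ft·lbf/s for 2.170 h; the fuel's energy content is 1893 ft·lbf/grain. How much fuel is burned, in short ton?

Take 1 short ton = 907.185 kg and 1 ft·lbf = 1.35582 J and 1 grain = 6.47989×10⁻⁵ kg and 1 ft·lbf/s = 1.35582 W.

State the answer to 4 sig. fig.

0.02653 short ton

9.000×10⁴ ft·lbf/s → 122024 W
2.170 h → 7812 s
E = P × t = 122024 × 7812 = 9.53251×10⁸ J
1893 ft·lbf/grain → 3.96082×10⁷ J/kg
m = E / e_s = 9.53251×10⁸ / 3.96082×10⁷ = 24.067 kg
In short ton: 24.067 / 907.185 = 0.0265293 short ton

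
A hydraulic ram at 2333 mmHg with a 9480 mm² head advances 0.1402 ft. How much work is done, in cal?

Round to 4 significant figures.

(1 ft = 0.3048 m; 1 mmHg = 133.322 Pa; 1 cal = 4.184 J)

2333 mmHg → 311040 Pa
9480 mm² → 0.00948 m²
F = P × A = 311040 × 0.00948 = 2948.66 N
0.1402 ft → 0.042733 m
W = F × d = 2948.66 × 0.042733 = 126.005 J
In cal: 126.005 / 4.184 = 30.1159 cal

30.12 cal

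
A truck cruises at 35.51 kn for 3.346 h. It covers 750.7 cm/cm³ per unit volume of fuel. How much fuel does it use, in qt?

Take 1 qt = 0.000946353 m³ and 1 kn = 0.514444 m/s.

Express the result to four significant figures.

30.97 qt

35.51 kn → 18.2679 m/s
3.346 h → 12045.6 s
d = v × t = 18.2679 × 12045.6 = 220048 m
750.7 cm/cm³ → 7.507×10⁶ m/m³
V = d / (distance per unit fuel) = 220048 / 7.507×10⁶ = 0.0293124 m³
In qt: 0.0293124 / 0.000946353 = 30.9741 qt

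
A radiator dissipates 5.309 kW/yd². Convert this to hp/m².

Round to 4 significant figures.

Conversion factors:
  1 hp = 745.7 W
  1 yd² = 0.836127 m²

8.515 hp/m²

5.309 kW/yd² × 1000 W/kW ÷ 0.836127 m²/yd² = 6349.51 W/m²
6349.51 W/m² ÷ 745.7 W/hp = 8.51483 hp/m²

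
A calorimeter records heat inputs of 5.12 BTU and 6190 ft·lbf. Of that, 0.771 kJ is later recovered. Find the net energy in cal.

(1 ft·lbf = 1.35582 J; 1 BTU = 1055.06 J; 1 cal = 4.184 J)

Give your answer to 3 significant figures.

3110 cal

5.12 BTU × 1055.06 = 5401.91 J
6190 ft·lbf × 1.35582 = 8392.53 J
0.771 kJ × 1000 = 771 J
Result: 5401.91 + 8392.53 − 771 = 13023.4 J
In cal: 13023.4 / 4.184 = 3112.67 cal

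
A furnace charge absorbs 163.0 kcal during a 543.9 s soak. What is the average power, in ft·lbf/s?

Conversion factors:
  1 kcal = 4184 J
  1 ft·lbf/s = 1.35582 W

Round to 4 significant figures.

163.0 kcal × 4184 → 681992 J
P = E / t = 681992 J / 543.9 s = 1253.89 W
1253.89 W ÷ (1.35582 W/ft·lbf/s) = 924.82 ft·lbf/s

924.8 ft·lbf/s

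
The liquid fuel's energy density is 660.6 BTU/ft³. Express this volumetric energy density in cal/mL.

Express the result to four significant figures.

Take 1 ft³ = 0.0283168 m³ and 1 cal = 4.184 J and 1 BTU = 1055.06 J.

660.6 BTU/ft³ × 1055.06 J/BTU ÷ 0.0283168 m³/ft³ = 2.46134×10⁷ J/m³
2.46134×10⁷ J/m³ ÷ 4.184 J/cal × 10⁻⁶ m³/mL = 5.88274 cal/mL

5.883 cal/mL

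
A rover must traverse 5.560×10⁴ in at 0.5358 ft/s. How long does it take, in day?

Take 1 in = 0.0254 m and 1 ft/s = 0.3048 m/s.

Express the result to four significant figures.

5.560×10⁴ in × 0.0254 → 1412.24 m
0.5358 ft/s × 0.3048 → 0.163312 m/s
t = d / v = 1412.24 m / 0.163312 m/s = 8647.5 s
8647.5 s ÷ (86400 s/day) = 0.100087 day

0.1001 day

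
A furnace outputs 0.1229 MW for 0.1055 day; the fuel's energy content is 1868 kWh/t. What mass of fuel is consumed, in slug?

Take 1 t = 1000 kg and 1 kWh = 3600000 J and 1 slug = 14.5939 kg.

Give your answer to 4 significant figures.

11.41 slug

0.1229 MW → 122900 W
0.1055 day → 9115.2 s
E = P × t = 122900 × 9115.2 = 1.12026×10⁹ J
1868 kWh/t → 6.7248×10⁶ J/kg
m = E / e_s = 1.12026×10⁹ / 6.7248×10⁶ = 166.586 kg
In slug: 166.586 / 14.5939 = 11.4148 slug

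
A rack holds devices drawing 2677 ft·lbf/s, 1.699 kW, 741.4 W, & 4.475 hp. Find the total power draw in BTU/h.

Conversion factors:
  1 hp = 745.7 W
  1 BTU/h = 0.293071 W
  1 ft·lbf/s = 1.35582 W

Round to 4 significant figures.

2677 ft·lbf/s × 1.35582 = 3629.53 W
1.699 kW × 1000 = 1699 W
741.4 W (already W)
4.475 hp × 745.7 = 3337.01 W
Sum: 3629.53 + 1699 + 741.4 + 3337.01 = 9406.94 W
In BTU/h: 9406.94 / 0.293071 = 32097.8 BTU/h

3.210×10⁴ BTU/h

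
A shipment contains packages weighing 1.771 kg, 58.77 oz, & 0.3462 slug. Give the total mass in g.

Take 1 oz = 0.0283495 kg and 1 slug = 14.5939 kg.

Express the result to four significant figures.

8490 g

1.771 kg (already kg)
58.77 oz × 0.0283495 = 1.6661 kg
0.3462 slug × 14.5939 = 5.05241 kg
Sum: 1.771 + 1.6661 + 5.05241 = 8.48951 kg
In g: 8.48951 / 0.001 = 8489.51 g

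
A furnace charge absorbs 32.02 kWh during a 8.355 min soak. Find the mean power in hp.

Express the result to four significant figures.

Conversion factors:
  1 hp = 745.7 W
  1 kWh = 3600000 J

308.4 hp

32.02 kWh × 3600000 = 1.15272×10⁸ J
8.355 min × 60 = 501.3 s
P = E / t = 1.15272×10⁸ J / 501.3 s = 229946 W
229946 W ÷ (745.7 W/hp) = 308.363 hp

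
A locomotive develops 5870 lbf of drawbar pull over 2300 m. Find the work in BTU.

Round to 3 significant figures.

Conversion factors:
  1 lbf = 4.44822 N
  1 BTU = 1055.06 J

5870 lbf × 4.44822 = 26111.1 N
W = F × d = 26111.1 N × 2300 m = 6.00555×10⁷ J
6.00555×10⁷ J ÷ (1055.06 J/BTU) = 56921.4 BTU

5.69×10⁴ BTU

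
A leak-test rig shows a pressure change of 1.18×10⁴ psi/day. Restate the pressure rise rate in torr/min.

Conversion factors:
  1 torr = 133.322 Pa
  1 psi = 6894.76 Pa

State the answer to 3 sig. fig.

424 torr/min

1.18×10⁴ psi/day × 6894.76 Pa/psi ÷ 86400 s/day = 941.645 Pa/s
941.645 Pa/s ÷ 133.322 Pa/torr × 60 s/min = 423.776 torr/min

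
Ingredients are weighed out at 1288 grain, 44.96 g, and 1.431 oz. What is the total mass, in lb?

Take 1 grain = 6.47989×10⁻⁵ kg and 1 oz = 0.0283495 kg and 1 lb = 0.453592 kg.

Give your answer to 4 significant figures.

1288 grain × 6.47989×10⁻⁵ → 0.083461 kg
44.96 g × 0.001 → 0.04496 kg
1.431 oz × 0.0283495 → 0.0405681 kg
Combined: 0.083461 + 0.04496 + 0.0405681 = 0.168989 kg
In lb: 0.168989 / 0.453592 = 0.372557 lb

0.3726 lb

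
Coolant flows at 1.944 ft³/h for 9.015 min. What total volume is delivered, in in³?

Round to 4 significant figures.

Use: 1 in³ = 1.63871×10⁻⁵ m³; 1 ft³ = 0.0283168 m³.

504.7 in³

1.944 ft³/h → 1.52911×10⁻⁵ m³/s
9.015 min → 540.9 s
V = Q × t = 1.52911×10⁻⁵ × 540.9 = 0.00827096 m³
In in³: 0.00827096 / 1.63871×10⁻⁵ = 504.724 in³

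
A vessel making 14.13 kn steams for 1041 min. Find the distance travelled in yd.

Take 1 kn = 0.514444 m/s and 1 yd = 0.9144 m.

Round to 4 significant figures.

14.13 kn × 0.514444 → 7.26909 m/s
1041 min × 60 → 62460 s
d = v × t = 7.26909 m/s × 62460 s = 454027 m
454027 m ÷ (0.9144 m/yd) = 496530 yd

4.965×10⁵ yd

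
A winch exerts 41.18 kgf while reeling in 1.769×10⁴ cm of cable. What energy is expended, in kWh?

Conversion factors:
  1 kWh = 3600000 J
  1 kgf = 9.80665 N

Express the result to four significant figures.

0.01984 kWh

41.18 kgf × 9.80665 = 403.838 N
1.769×10⁴ cm × 0.01 = 176.9 m
W = F × d = 403.838 N × 176.9 m = 71438.9 J
71438.9 J ÷ (3600000 J/kWh) = 0.0198441 kWh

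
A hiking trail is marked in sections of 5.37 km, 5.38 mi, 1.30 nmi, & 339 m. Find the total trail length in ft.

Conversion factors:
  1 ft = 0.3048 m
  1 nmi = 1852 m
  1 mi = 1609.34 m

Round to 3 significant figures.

5.37 km × 1000 → 5370 m
5.38 mi × 1609.34 → 8658.25 m
1.30 nmi × 1852 → 2407.6 m
339 m (already m)
Total: 5370 + 8658.25 + 2407.6 + 339 = 16774.8 m
In ft: 16774.8 / 0.3048 = 55035.4 ft

5.50×10⁴ ft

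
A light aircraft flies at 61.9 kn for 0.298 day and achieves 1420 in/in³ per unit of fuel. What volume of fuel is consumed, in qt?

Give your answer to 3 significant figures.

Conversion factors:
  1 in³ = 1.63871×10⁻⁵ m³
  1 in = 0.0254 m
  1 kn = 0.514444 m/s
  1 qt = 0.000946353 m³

394 qt

61.9 kn → 31.8441 m/s
0.298 day → 25747.2 s
d = v × t = 31.8441 × 25747.2 = 819896 m
1420 in/in³ → 2.201×10⁶ m/m³
V = d / (distance per unit fuel) = 819896 / 2.201×10⁶ = 0.372511 m³
In qt: 0.372511 / 0.000946353 = 393.628 qt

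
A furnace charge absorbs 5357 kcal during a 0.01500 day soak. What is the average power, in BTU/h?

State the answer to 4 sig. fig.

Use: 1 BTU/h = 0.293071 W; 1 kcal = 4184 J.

5.901×10⁴ BTU/h

5357 kcal × 4184 → 2.24137×10⁷ J
0.01500 day × 86400 → 1296 s
P = E / t = 2.24137×10⁷ J / 1296 s = 17294.5 W
17294.5 W ÷ (0.293071 W/BTU/h) = 59011.3 BTU/h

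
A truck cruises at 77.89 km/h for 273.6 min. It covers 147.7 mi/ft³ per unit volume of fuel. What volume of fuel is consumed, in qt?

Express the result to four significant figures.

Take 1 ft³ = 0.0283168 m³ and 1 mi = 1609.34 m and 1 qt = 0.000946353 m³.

44.71 qt

77.89 km/h → 21.6361 m/s
273.6 min → 16416 s
d = v × t = 21.6361 × 16416 = 355178 m
147.7 mi/ft³ → 8.39429×10⁶ m/m³
V = d / (distance per unit fuel) = 355178 / 8.39429×10⁶ = 0.0423119 m³
In qt: 0.0423119 / 0.000946353 = 44.7105 qt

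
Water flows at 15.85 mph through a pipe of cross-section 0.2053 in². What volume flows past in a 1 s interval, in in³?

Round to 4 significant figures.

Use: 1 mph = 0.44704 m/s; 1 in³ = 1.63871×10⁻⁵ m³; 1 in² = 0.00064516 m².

15.85 mph × 0.44704 = 7.08558 m/s
0.2053 in² × 0.00064516 = 1.32451×10⁻⁴ m²
V = v × A × t = 7.08558 m/s × 1.32451×10⁻⁴ m² × 1 s = 9.38492×10⁻⁴ m³
9.38492×10⁻⁴ m³ ÷ (1.63871×10⁻⁵ m³/in³) = 57.2702 in³

57.27 in³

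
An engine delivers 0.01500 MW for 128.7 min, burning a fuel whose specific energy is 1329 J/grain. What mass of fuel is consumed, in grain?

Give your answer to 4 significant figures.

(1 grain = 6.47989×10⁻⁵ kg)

8.716×10⁴ grain

0.01500 MW → 15000 W
128.7 min → 7722 s
E = P × t = 15000 × 7722 = 1.1583×10⁸ J
1329 J/grain → 2.05096×10⁷ J/kg
m = E / e_s = 1.1583×10⁸ / 2.05096×10⁷ = 5.6476 kg
In grain: 5.6476 / 6.47989×10⁻⁵ = 87155.8 grain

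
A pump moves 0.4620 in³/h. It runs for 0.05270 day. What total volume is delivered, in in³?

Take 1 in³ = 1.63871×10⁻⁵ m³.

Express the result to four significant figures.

0.5843 in³

0.4620 in³/h → 2.10301×10⁻⁹ m³/s
0.05270 day → 4553.28 s
V = Q × t = 2.10301×10⁻⁹ × 4553.28 = 9.57559×10⁻⁶ m³
In in³: 9.57559×10⁻⁶ / 1.63871×10⁻⁵ = 0.584337 in³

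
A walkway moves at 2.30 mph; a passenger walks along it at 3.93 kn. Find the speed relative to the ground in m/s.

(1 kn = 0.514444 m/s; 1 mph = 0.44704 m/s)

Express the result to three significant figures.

3.05 m/s

2.30 mph × 0.44704 = 1.02819 m/s
3.93 kn × 0.514444 = 2.02176 m/s
Sum: 1.02819 + 2.02176 = 3.04995 m/s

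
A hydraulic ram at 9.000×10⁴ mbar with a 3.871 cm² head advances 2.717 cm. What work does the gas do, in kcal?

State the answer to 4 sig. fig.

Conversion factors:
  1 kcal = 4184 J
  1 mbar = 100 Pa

9.000×10⁴ mbar → 9×10⁶ Pa
3.871 cm² → 3.871×10⁻⁴ m²
F = P × A = 9×10⁶ × 3.871×10⁻⁴ = 3483.9 N
2.717 cm → 0.02717 m
W = F × d = 3483.9 × 0.02717 = 94.6576 J
In kcal: 94.6576 / 4184 = 0.0226237 kcal

0.02262 kcal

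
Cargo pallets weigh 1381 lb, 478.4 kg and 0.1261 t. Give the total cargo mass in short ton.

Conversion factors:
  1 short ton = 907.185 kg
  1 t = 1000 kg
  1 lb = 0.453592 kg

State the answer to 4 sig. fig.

1.357 short ton

1381 lb × 0.453592 → 626.411 kg
478.4 kg (already kg)
0.1261 t × 1000 → 126.1 kg
Total: 626.411 + 478.4 + 126.1 = 1230.91 kg
In short ton: 1230.91 / 907.185 = 1.35685 short ton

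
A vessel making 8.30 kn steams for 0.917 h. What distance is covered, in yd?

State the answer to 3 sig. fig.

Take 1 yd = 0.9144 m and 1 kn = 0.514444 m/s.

1.54×10⁴ yd

8.30 kn × 0.514444 = 4.26989 m/s
0.917 h × 3600 = 3301.2 s
d = v × t = 4.26989 m/s × 3301.2 s = 14095.8 m
14095.8 m ÷ (0.9144 m/yd) = 15415.4 yd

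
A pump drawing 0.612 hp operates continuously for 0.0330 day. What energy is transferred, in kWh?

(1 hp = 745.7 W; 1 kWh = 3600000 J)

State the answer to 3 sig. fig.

0.612 hp × 745.7 = 456.368 W
0.0330 day × 86400 = 2851.2 s
E = P × t = 456.368 W × 2851.2 s = 1.3012×10⁶ J
1.3012×10⁶ J ÷ (3600000 J/kWh) = 0.361444 kWh

0.361 kWh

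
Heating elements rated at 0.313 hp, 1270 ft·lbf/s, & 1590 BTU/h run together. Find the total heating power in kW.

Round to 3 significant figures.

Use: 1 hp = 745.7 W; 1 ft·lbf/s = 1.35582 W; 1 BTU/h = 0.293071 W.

0.313 hp × 745.7 = 233.404 W
1270 ft·lbf/s × 1.35582 = 1721.89 W
1590 BTU/h × 0.293071 = 465.983 W
Combined: 233.404 + 1721.89 + 465.983 = 2421.28 W
In kW: 2421.28 / 1000 = 2.42128 kW

2.42 kW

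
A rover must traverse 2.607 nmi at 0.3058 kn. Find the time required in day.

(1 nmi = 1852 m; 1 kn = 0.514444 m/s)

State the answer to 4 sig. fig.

2.607 nmi × 1852 → 4828.16 m
0.3058 kn × 0.514444 → 0.157317 m/s
t = d / v = 4828.16 m / 0.157317 m/s = 30690.6 s
30690.6 s ÷ (86400 s/day) = 0.355215 day

0.3552 day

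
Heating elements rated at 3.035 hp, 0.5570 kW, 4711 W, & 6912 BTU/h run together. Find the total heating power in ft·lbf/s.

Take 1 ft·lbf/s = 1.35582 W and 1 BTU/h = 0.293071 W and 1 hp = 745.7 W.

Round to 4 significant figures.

3.035 hp × 745.7 = 2263.2 W
0.5570 kW × 1000 = 557 W
4711 W (already W)
6912 BTU/h × 0.293071 = 2025.71 W
Combined: 2263.2 + 557 + 4711 + 2025.71 = 9556.91 W
In ft·lbf/s: 9556.91 / 1.35582 = 7048.8 ft·lbf/s

7049 ft·lbf/s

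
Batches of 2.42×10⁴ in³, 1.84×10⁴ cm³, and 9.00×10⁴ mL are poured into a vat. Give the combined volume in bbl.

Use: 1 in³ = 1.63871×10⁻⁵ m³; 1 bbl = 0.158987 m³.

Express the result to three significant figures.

2.42×10⁴ in³ × 1.63871×10⁻⁵ = 0.396568 m³
1.84×10⁴ cm³ × 10⁻⁶ = 0.0184 m³
9.00×10⁴ mL × 10⁻⁶ = 0.09 m³
Sum: 0.396568 + 0.0184 + 0.09 = 0.504968 m³
In bbl: 0.504968 / 0.158987 = 3.17616 bbl

3.18 bbl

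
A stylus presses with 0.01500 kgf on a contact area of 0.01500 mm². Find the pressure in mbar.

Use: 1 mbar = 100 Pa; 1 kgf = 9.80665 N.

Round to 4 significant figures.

0.01500 kgf × 9.80665 → 0.1471 N
0.01500 mm² × 10⁻⁶ → 1.5×10⁻⁸ m²
P = F / A = 0.1471 N / 1.5×10⁻⁸ m² = 9.80667×10⁶ Pa
9.80667×10⁶ Pa ÷ (100 Pa/mbar) = 98066.7 mbar

9.807×10⁴ mbar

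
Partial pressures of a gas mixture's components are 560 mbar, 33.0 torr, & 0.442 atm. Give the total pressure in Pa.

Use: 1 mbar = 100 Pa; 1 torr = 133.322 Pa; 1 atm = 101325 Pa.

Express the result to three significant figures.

560 mbar × 100 = 56000 Pa
33.0 torr × 133.322 = 4399.63 Pa
0.442 atm × 101325 = 44785.6 Pa
Sum: 56000 + 4399.63 + 44785.6 = 105185 Pa

1.05×10⁵ Pa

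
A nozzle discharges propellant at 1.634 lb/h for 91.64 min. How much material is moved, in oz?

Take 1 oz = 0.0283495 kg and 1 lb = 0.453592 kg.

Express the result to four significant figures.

1.634 lb/h → 2.0588×10⁻⁴ kg/s
91.64 min → 5498.4 s
m = ṁ × t = 2.0588×10⁻⁴ × 5498.4 = 1.13201 kg
In oz: 1.13201 / 0.0283495 = 39.9305 oz

39.93 oz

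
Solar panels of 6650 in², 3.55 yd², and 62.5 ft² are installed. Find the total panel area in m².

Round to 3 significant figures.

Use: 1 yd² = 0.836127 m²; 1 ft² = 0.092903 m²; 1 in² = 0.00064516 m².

6650 in² × 0.00064516 → 4.29031 m²
3.55 yd² × 0.836127 → 2.96825 m²
62.5 ft² × 0.092903 → 5.80644 m²
Sum: 4.29031 + 2.96825 + 5.80644 = 13.065 m²

13.1 m²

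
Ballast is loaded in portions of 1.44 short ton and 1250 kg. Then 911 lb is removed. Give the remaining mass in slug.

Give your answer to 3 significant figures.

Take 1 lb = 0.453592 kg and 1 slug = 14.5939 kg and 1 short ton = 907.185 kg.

147 slug

1.44 short ton × 907.185 → 1306.35 kg
1250 kg (already kg)
911 lb × 0.453592 → 413.222 kg
Sum: 1306.35 + 1250 − 413.222 = 2143.13 kg
In slug: 2143.13 / 14.5939 = 146.851 slug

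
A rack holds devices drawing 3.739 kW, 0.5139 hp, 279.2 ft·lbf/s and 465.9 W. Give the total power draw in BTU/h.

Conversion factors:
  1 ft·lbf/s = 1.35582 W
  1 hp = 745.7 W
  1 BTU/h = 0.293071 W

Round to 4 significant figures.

1.695×10⁴ BTU/h

3.739 kW × 1000 = 3739 W
0.5139 hp × 745.7 = 383.215 W
279.2 ft·lbf/s × 1.35582 = 378.545 W
465.9 W (already W)
Sum: 3739 + 383.215 + 378.545 + 465.9 = 4966.66 W
In BTU/h: 4966.66 / 0.293071 = 16947 BTU/h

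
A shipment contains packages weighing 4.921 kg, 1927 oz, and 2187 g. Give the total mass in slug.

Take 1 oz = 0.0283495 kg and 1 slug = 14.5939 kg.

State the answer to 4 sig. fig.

4.230 slug

4.921 kg (already kg)
1927 oz × 0.0283495 = 54.6295 kg
2187 g × 0.001 = 2.187 kg
Sum: 4.921 + 54.6295 + 2.187 = 61.7375 kg
In slug: 61.7375 / 14.5939 = 4.23036 slug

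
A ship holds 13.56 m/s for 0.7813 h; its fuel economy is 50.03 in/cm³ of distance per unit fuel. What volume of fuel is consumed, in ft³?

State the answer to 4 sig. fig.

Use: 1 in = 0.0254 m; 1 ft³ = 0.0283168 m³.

1.060 ft³

0.7813 h → 2812.68 s
d = v × t = 13.56 × 2812.68 = 38139.9 m
50.03 in/cm³ → 1.27076×10⁶ m/m³
V = d / (distance per unit fuel) = 38139.9 / 1.27076×10⁶ = 0.0300135 m³
In ft³: 0.0300135 / 0.0283168 = 1.05992 ft³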